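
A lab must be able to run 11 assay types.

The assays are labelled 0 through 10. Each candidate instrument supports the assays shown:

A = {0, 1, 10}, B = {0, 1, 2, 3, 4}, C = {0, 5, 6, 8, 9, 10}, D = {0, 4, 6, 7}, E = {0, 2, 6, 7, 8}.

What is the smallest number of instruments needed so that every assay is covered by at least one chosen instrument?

3

Take {B, C, D}. Their union is {0, 1, 2, 3, 4, 5, 6, 7, 8, 9, 10}, which is all 11 assays.
Only B contains 3, so B is forced; the remaining 6 assays need at least 2 more instruments (each remaining instrument adds at most 5) — so at least 3 instruments are needed, and 3 is optimal.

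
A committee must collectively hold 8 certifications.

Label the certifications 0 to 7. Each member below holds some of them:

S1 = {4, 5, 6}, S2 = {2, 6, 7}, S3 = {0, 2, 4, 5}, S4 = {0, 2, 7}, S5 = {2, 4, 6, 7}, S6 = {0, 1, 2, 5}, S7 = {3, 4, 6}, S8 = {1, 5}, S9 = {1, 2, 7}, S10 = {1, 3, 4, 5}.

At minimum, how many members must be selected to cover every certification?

Take {S2, S6, S10}. Their union is {0, 1, 2, 3, 4, 5, 6, 7}, which is all 8 certifications.
No 2 of the 10 members cover everything (all 45 combinations miss at least one certification), so 3 is optimal.

3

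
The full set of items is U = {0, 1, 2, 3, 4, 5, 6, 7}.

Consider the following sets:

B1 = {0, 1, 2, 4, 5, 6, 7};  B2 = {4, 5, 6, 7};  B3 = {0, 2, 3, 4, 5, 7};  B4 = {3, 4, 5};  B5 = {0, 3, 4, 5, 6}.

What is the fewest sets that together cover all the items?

2

Take {B1, B3}. Their union is {0, 1, 2, 3, 4, 5, 6, 7}, which is all 8 items.
No single set has all 8 items (the largest, B1, has 7), so 2 is optimal.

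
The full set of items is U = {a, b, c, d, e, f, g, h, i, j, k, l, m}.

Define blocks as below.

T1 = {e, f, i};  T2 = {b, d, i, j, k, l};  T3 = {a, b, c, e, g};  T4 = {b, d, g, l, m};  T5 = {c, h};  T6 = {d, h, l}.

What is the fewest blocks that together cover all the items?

5

Take {T1, T2, T3, T4, T6}. Their union is {a, b, c, d, e, f, g, h, i, j, k, l, m}, which is all 13 items.
No 4 of the 6 blocks cover everything (all 15 combinations miss at least one item), so 5 is optimal.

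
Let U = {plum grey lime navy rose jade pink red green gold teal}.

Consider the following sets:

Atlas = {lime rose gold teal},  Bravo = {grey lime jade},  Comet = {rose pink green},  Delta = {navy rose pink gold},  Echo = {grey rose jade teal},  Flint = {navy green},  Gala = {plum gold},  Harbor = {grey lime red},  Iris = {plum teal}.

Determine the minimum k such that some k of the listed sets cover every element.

5

Take {Bravo, Delta, Flint, Harbor, Iris}. Their union is {plum, grey, lime, navy, rose, jade, pink, red, green, gold, teal}, which is all 11 elements.
No 4 of the 9 sets cover everything (all 126 combinations miss at least one element), so 5 is optimal.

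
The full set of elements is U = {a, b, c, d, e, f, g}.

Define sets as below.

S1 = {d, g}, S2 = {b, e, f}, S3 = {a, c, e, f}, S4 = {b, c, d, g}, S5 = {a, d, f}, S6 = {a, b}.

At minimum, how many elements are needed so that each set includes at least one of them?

3

H = {a, b, g} meets every set (each contains at least one member of H), and |H| = 3.
No choice of 2 elements meets every set, so 3 is the minimum.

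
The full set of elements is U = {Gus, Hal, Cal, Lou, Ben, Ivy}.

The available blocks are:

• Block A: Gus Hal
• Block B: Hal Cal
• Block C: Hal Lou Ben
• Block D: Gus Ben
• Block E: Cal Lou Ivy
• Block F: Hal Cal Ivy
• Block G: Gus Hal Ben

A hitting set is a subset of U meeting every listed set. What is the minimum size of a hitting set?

3

H = {Gus, Cal, Ben} meets every block (each contains at least one member of H), and |H| = 3.
No choice of 2 elements meets every block, so 3 is the minimum.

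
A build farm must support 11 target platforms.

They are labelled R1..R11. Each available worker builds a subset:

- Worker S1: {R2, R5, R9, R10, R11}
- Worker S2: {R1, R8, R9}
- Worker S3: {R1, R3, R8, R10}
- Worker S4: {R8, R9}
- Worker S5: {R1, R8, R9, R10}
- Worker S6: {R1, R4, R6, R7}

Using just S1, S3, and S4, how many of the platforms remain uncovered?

Union of S1, S3, S4 = {R1, R2, R3, R5, R8, R9, R10, R11}.
Not covered: R4, R6, R7 — 3 platforms.

3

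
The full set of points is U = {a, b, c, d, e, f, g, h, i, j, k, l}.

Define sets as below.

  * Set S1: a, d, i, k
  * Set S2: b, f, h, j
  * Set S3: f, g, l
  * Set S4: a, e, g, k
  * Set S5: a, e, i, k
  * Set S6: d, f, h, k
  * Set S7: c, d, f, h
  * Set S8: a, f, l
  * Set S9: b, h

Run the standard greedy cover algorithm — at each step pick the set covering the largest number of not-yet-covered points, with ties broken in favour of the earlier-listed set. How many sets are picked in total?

Greedy: pick S1 (covers 4 new) → pick S2 (covers 4 new) → pick S3 (covers 2 new) → pick S4 (covers 1 new) → pick S7 (covers 1 new). Total picks: 5.
(The true minimum cover uses only 4 sets, so greedy is not optimal here.)

5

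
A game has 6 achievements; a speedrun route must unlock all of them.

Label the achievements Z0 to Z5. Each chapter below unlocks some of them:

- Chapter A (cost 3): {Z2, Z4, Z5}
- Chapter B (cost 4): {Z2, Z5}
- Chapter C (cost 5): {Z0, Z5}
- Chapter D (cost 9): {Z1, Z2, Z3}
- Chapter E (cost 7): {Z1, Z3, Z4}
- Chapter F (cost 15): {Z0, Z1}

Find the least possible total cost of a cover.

15

A, C, E together cover every achievement (A ∪ C ∪ E = {Z0, Z1, Z2, Z3, Z4, Z5}); total cost 3 + 5 + 7 = 15.
No covering selection has total cost below 15.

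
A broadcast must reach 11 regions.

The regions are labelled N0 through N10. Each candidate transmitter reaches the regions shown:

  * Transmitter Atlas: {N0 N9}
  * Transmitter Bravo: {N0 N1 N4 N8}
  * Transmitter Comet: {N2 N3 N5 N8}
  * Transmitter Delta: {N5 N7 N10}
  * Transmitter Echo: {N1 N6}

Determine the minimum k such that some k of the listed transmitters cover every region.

5

Take {Atlas, Bravo, Comet, Delta, Echo}. Their union is {N0, N1, N2, N3, N4, N5, N6, N7, N8, N9, N10}, which is all 11 regions.
No 4 of the 5 transmitters cover everything (all 5 combinations miss at least one region), so 5 is optimal.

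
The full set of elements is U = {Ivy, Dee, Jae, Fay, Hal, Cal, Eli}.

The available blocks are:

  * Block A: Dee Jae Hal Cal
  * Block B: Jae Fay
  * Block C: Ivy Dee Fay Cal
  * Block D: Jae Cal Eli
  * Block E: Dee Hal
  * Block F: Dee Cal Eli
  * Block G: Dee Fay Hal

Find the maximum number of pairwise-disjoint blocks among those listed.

D, E are pairwise disjoint (D={Jae,Cal,Eli}; E={Dee,Hal}).
Every remaining block overlaps one of these, and no 3 of the listed blocks are pairwise disjoint, so 2 is the maximum.

2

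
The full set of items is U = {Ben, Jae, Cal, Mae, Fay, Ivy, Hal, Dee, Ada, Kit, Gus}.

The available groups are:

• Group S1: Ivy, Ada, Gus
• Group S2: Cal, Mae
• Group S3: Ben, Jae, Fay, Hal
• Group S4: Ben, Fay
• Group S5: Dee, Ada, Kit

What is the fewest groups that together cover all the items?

S1, S2, S3, and S5 cover everything between them: the union {Ben, Jae, Cal, Mae, Fay, Ivy, Hal, Dee, Ada, Kit, Gus} is all of U.
Only S3 contains Jae, so S3 is forced; the remaining 7 items need at least 3 more groups (each remaining group adds at most 3) — so at least 4 groups are needed, and 4 is optimal.

4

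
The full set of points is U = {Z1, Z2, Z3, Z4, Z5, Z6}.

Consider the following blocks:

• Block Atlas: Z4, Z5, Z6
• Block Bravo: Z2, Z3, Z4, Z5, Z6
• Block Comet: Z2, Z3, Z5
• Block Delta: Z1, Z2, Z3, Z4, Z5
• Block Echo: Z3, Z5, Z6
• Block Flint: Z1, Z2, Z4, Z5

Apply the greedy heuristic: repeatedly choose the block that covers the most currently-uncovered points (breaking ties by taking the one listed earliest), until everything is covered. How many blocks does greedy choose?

2

Greedy: pick Bravo (covers 5 new) → pick Delta (covers 1 new). Total picks: 2.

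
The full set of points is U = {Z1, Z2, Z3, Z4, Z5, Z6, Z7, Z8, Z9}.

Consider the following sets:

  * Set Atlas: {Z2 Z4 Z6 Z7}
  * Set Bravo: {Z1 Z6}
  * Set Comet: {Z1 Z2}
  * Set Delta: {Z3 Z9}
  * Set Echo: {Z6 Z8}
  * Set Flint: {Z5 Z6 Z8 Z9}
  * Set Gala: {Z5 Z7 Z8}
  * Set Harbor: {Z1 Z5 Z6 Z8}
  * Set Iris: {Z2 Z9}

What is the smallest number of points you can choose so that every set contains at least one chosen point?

H = {Z1, Z2, Z8, Z9} meets every set (each contains at least one member of H), and |H| = 4.
No choice of 3 points meets every set, so 4 is the minimum.

4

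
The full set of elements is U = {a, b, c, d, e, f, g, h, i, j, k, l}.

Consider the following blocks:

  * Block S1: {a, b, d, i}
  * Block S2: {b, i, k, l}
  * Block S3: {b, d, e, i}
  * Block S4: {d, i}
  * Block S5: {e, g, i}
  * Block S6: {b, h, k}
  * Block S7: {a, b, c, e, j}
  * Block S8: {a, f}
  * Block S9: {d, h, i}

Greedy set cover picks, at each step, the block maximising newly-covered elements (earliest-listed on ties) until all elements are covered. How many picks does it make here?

5

Greedy: pick S7 (covers 5 new) → pick S2 (covers 3 new) → pick S9 (covers 2 new) → pick S5 (covers 1 new) → pick S8 (covers 1 new). Total picks: 5.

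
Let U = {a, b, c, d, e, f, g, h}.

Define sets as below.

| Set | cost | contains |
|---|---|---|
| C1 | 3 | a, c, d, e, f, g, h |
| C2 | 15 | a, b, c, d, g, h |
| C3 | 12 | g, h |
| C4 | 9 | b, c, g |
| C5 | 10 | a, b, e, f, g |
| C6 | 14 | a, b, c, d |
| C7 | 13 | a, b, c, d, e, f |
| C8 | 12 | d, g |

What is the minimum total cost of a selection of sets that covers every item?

C1, C4 together cover every item (C1 ∪ C4 = {a, b, c, d, e, f, g, h}); total cost 3 + 9 = 12.
No covering selection has total cost below 12.

12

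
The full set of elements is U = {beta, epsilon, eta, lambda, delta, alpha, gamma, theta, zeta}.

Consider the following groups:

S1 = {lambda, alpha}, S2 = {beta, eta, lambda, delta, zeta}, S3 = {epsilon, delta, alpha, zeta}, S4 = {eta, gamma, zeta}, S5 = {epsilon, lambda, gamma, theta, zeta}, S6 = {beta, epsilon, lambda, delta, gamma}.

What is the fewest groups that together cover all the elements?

S1, S2, and S5 cover everything between them: the union {beta, epsilon, eta, lambda, delta, alpha, gamma, theta, zeta} is all of U.
Only S5 contains theta, so S5 is forced; the remaining 4 elements need at least 2 more groups (each remaining group adds at most 3) — so at least 3 groups are needed, and 3 is optimal.

3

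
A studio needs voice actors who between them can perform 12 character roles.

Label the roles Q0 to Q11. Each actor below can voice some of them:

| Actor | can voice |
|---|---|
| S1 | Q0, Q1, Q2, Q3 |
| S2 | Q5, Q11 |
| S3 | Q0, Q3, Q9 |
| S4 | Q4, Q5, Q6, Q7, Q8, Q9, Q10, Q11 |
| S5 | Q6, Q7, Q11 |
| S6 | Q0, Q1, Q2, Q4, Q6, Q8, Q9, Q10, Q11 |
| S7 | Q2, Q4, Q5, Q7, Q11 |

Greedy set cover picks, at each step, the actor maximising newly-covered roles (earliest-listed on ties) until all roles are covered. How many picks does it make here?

3

Greedy: pick S6 (covers 9 new) → pick S4 (covers 2 new) → pick S1 (covers 1 new). Total picks: 3.
(The true minimum cover uses only 2 actors, so greedy is not optimal here.)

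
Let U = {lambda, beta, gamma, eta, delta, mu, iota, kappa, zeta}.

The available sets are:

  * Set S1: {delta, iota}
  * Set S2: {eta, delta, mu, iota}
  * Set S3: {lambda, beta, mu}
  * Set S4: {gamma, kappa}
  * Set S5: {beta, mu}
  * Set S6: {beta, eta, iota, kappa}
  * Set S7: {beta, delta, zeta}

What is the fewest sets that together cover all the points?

S2 and S3 and S4 and S7 together: S2 ∪ S3 ∪ S4 ∪ S7 = {lambda, beta, gamma, eta, delta, mu, iota, kappa, zeta} — every point is covered.
No 3 of the 7 sets cover everything (all 35 combinations miss at least one point), so 4 is optimal.

4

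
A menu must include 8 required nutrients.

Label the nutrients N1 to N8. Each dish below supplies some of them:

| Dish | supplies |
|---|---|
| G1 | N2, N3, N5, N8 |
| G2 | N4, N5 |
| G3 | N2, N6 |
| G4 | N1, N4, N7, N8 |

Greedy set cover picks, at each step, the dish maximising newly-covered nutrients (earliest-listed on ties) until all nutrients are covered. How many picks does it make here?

3

Greedy: pick G1 (covers 4 new) → pick G4 (covers 3 new) → pick G3 (covers 1 new). Total picks: 3.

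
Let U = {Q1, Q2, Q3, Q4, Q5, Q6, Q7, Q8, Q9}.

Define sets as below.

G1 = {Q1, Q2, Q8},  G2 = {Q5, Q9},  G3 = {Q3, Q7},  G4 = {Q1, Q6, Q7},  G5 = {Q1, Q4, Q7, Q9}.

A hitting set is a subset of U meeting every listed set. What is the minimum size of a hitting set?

Take H = {Q1, Q3, Q9}. Each listed set contains at least one of these, so H is a hitting set of size 3.
The sets G1, G2, G3 are pairwise disjoint, so any hitting set needs a separate element for each — at least 3. Hence 3 is optimal.

3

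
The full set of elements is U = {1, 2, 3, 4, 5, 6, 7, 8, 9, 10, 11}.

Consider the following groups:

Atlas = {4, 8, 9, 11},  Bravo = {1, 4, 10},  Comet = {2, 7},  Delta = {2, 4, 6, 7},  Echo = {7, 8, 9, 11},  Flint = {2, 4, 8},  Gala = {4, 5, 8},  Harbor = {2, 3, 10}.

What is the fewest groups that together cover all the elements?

Atlas and Bravo and Delta and Gala and Harbor together: Atlas ∪ Bravo ∪ Delta ∪ Gala ∪ Harbor = {1, 2, 3, 4, 5, 6, 7, 8, 9, 10, 11} — every element is covered.
No 4 of the 8 groups cover everything (all 70 combinations miss at least one element), so 5 is optimal.

5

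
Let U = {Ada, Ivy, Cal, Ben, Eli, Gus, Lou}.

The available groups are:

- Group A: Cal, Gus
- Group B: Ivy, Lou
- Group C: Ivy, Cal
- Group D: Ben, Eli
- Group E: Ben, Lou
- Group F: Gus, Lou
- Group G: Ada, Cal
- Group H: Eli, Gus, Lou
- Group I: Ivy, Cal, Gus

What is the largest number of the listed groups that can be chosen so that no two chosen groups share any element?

C, D, F are pairwise disjoint (C={Ivy,Cal}; D={Ben,Eli}; F={Gus,Lou}).
Every remaining group overlaps one of these, and no 4 of the listed groups are pairwise disjoint, so 3 is the maximum.

3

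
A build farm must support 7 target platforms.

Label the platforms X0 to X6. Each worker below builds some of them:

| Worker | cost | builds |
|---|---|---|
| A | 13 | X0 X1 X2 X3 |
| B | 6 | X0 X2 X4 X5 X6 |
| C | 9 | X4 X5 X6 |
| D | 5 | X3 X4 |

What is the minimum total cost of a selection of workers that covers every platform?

A, B together cover every platform (A ∪ B = {X0, X1, X2, X3, X4, X5, X6}); total cost 13 + 6 = 19.
The greedy pick B, D, A costs 24; no covering selection beats 19.

19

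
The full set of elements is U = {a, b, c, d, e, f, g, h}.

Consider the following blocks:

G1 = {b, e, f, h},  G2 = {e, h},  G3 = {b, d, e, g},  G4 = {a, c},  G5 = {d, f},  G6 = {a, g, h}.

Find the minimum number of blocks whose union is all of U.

Take {G1, G3, G4}. Their union is {a, b, c, d, e, f, g, h}, which is all 8 elements.
Only G4 contains c, so G4 is forced; the remaining 6 elements need at least 2 more blocks (each remaining block adds at most 4) — so at least 3 blocks are needed, and 3 is optimal.

3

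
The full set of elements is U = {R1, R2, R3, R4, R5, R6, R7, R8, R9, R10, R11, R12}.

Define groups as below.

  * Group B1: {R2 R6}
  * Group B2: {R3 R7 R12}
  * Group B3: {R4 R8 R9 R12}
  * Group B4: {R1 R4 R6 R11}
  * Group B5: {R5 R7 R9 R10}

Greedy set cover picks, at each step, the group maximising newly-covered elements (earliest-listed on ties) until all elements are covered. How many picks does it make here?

Greedy: pick B3 (covers 4 new) → pick B4 (covers 3 new) → pick B5 (covers 3 new) → pick B1 (covers 1 new) → pick B2 (covers 1 new). Total picks: 5.

5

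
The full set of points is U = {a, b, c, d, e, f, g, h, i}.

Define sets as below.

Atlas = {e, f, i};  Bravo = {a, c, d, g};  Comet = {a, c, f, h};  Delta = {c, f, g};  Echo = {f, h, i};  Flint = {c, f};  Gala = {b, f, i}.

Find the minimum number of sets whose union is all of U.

4

Take {Atlas, Bravo, Echo, Gala}. Their union is {a, b, c, d, e, f, g, h, i}, which is all 9 points.
No 3 of the 7 sets cover everything (all 35 combinations miss at least one point), so 4 is optimal.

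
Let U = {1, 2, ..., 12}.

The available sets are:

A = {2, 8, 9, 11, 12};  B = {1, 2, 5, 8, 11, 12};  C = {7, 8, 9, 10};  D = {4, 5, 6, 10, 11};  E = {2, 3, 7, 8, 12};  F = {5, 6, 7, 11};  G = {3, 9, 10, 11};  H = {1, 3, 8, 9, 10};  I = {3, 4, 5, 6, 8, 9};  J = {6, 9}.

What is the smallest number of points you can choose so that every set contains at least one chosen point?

T = {3, 6, 8} meets every set (each contains at least one member of T), and |T| = 3.
No choice of 2 points meets every set, so 3 is the minimum.

3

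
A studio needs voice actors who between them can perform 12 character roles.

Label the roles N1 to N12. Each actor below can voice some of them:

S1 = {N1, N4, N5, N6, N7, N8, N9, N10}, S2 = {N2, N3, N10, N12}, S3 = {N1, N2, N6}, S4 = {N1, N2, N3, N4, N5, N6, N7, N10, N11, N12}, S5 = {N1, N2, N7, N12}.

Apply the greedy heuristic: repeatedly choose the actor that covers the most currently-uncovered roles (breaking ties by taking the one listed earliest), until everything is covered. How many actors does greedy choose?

Greedy: pick S4 (covers 10 new) → pick S1 (covers 2 new). Total picks: 2.

2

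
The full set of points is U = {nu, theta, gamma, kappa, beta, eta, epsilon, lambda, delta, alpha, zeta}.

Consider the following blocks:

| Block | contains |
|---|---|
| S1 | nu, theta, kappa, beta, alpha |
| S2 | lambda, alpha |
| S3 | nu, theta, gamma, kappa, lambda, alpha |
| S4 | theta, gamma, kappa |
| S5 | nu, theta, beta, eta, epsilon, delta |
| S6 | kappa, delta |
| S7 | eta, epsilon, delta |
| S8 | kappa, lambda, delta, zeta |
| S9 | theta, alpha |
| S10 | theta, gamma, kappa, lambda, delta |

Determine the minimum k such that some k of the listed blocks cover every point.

Take {S3, S5, S8}. Their union is {nu, theta, gamma, kappa, beta, eta, epsilon, lambda, delta, alpha, zeta}, which is all 11 points.
Only S8 contains zeta, so S8 is forced; the remaining 7 points need at least 2 more blocks (each remaining block adds at most 5) — so at least 3 blocks are needed, and 3 is optimal.

3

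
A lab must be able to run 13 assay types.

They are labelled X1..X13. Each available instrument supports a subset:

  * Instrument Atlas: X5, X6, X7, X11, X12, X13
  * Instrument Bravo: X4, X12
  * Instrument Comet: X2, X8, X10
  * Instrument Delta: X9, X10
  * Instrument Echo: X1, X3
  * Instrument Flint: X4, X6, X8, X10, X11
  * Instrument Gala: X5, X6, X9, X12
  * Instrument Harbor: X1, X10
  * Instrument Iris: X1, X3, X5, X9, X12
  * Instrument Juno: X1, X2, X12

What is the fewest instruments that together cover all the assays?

4

Atlas and Flint and Iris and Juno together: Atlas ∪ Flint ∪ Iris ∪ Juno = {X1, X2, X3, X4, X5, X6, X7, X8, X9, X10, X11, X12, X13} — every assay is covered.
Only Atlas contains X7, so Atlas is forced; the remaining 7 assays need at least 3 more instruments (each remaining instrument adds at most 3) — so at least 4 instruments are needed, and 4 is optimal.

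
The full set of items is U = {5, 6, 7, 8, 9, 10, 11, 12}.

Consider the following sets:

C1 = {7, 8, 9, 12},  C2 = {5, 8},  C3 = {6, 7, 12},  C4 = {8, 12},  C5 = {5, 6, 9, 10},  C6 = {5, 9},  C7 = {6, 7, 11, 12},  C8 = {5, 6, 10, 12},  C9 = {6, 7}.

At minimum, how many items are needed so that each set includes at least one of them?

The 3 items {6, 8, 9} hit every set.
The sets C4, C6, C9 are pairwise disjoint, so any hitting set needs a separate item for each — at least 3. Hence 3 is optimal.

3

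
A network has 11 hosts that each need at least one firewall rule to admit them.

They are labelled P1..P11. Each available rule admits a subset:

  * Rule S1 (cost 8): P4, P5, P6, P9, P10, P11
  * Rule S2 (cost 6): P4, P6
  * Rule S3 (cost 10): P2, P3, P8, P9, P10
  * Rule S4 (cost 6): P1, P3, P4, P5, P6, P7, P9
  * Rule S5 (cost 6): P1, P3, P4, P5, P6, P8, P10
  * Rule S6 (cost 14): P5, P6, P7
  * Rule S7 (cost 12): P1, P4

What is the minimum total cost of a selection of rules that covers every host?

24

S1, S3, S4 together cover every host (S1 ∪ S3 ∪ S4 = {P1, P2, P3, P4, P5, P6, P7, P8, P9, P10, P11}); total cost 8 + 10 + 6 = 24.
The greedy pick S4, S5, S1, S3 costs 30; no covering selection beats 24.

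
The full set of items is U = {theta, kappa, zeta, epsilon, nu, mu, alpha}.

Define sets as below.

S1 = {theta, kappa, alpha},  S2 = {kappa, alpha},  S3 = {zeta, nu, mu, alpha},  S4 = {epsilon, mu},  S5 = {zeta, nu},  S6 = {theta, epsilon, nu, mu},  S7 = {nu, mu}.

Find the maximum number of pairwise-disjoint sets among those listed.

S2, S4, S5 are pairwise disjoint (S2={kappa,alpha}; S4={epsilon,mu}; S5={zeta,nu}).
Every remaining set overlaps one of these, and no 4 of the listed sets are pairwise disjoint, so 3 is the maximum.

3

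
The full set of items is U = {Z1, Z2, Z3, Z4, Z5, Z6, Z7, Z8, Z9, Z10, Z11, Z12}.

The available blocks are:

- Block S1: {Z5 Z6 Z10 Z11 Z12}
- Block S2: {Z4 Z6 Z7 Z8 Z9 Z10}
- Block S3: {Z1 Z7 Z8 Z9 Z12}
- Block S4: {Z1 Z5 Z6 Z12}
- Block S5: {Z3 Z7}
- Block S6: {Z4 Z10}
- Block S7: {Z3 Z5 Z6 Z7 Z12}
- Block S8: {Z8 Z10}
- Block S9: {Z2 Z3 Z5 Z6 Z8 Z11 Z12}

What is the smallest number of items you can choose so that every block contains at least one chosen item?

3

The 3 items {Z3, Z10, Z12} hit every block.
The blocks S4, S5, S8 are pairwise disjoint, so any hitting set needs a separate item for each — at least 3. Hence 3 is optimal.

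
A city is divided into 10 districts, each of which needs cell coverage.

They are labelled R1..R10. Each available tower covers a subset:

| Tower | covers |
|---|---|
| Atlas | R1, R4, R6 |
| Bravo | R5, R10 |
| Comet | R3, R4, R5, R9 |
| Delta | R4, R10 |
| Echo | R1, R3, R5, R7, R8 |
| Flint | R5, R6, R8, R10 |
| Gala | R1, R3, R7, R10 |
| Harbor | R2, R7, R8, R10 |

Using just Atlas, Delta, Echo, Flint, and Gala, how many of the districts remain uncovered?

Union of Atlas, Delta, Echo, Flint, Gala = {R1, R3, R4, R5, R6, R7, R8, R10}.
Not covered: R2, R9 — 2 districts.

2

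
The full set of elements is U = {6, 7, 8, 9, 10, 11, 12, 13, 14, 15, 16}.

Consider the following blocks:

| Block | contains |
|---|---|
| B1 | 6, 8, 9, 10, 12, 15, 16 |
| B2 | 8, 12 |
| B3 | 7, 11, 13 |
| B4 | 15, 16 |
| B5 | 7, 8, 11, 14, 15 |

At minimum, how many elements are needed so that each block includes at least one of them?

Take H = {8, 11, 15}. Each listed block contains at least one of these, so H is a hitting set of size 3.
The blocks B2, B3, B4 are pairwise disjoint, so any hitting set needs a separate element for each — at least 3. Hence 3 is optimal.

3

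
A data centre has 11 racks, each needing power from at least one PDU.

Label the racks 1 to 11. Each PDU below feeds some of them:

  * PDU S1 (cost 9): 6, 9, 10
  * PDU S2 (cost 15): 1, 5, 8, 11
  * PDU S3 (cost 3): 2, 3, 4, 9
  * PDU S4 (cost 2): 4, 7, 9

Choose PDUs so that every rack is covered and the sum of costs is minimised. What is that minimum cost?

S1, S2, S3, S4 together cover every rack (S1 ∪ S2 ∪ S3 ∪ S4 = {1, 2, 3, 4, 5, 6, 7, 8, 9, 10, 11}); total cost 9 + 15 + 3 + 2 = 29.
No covering selection has total cost below 29.

29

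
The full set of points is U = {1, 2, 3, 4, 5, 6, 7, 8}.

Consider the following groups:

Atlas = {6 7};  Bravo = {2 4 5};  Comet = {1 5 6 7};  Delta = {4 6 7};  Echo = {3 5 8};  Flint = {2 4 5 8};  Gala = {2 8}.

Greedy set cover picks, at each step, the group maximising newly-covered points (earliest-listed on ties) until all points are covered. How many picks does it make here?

3

Greedy: pick Comet (covers 4 new) → pick Flint (covers 3 new) → pick Echo (covers 1 new). Total picks: 3.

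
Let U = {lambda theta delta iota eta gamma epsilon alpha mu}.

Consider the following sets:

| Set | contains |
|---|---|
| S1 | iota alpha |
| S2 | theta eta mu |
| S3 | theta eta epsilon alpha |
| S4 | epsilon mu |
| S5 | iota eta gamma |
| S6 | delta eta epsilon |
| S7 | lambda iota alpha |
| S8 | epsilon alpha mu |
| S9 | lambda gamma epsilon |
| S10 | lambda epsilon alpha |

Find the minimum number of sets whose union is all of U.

4

S2, S6, S7, and S9 cover everything between them: the union {lambda, theta, delta, iota, eta, gamma, epsilon, alpha, mu} is all of U.
No 3 of the 10 sets cover everything (all 120 combinations miss at least one element), so 4 is optimal.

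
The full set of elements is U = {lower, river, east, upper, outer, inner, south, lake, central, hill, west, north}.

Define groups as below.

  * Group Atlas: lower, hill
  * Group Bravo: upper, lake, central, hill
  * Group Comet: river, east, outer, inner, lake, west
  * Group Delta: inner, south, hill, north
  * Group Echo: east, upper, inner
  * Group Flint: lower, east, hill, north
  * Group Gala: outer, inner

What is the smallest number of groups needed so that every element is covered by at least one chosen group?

4

Bravo and Comet and Delta and Flint together: Bravo ∪ Comet ∪ Delta ∪ Flint = {lower, river, east, upper, outer, inner, south, lake, central, hill, west, north} — every element is covered.
No 3 of the 7 groups cover everything (all 35 combinations miss at least one element), so 4 is optimal.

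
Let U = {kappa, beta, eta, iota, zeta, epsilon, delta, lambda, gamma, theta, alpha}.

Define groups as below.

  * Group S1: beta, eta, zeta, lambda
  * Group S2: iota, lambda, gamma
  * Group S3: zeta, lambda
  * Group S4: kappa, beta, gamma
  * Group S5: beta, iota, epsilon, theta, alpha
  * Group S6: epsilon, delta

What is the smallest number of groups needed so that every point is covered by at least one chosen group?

S1 and S4 and S5 and S6 together: S1 ∪ S4 ∪ S5 ∪ S6 = {kappa, beta, eta, iota, zeta, epsilon, delta, lambda, gamma, theta, alpha} — every point is covered.
Only S6 contains delta, so S6 is forced; the remaining 9 points need at least 3 more groups (each remaining group adds at most 4) — so at least 4 groups are needed, and 4 is optimal.

4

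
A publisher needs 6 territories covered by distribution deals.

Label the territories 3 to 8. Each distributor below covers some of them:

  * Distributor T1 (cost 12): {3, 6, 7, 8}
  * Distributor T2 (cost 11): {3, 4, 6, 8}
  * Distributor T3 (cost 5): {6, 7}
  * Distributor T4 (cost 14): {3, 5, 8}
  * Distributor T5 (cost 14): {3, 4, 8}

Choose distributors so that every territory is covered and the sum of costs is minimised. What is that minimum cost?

30

T2, T3, T4 together cover every territory (T2 ∪ T3 ∪ T4 = {3, 4, 5, 6, 7, 8}); total cost 11 + 5 + 14 = 30.
No covering selection has total cost below 30.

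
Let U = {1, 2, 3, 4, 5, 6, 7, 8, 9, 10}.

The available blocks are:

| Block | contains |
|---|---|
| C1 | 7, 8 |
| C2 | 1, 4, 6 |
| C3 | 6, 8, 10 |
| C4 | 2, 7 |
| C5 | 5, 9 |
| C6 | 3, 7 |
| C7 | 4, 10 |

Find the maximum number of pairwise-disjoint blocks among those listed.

3

C3, C4, C5 are pairwise disjoint (C3={6,8,10}; C4={2,7}; C5={5,9}).
Every remaining block overlaps one of these, and no 4 of the listed blocks are pairwise disjoint, so 3 is the maximum.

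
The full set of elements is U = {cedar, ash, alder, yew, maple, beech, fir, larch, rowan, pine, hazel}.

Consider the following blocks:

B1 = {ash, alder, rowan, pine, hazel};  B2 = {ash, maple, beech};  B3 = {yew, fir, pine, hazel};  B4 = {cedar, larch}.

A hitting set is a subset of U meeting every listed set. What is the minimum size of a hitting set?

3

Take H = {cedar, ash, yew}. Each listed block contains at least one of these, so H is a hitting set of size 3.
The blocks B2, B3, B4 are pairwise disjoint, so any hitting set needs a separate element for each — at least 3. Hence 3 is optimal.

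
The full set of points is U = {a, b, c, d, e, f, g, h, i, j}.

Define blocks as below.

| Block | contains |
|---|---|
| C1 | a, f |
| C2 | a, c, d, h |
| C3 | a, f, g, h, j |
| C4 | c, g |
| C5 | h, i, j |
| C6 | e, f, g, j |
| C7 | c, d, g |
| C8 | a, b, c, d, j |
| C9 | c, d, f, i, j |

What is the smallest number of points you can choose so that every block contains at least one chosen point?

3

T = {c, f, j} meets every block (each contains at least one member of T), and |T| = 3.
The blocks C1, C4, C5 are pairwise disjoint, so any hitting set needs a separate point for each — at least 3. Hence 3 is optimal.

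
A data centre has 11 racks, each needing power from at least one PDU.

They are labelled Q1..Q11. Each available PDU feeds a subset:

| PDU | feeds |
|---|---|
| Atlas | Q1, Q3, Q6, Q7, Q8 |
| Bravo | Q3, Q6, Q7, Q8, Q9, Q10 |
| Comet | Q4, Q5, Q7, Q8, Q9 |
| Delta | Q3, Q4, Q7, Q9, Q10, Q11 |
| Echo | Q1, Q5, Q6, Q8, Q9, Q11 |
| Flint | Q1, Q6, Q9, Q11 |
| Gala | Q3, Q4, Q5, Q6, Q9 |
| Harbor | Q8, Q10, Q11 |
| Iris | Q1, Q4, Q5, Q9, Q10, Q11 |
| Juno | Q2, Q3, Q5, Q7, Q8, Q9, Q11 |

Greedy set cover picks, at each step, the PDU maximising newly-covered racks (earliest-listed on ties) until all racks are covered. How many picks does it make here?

Greedy: pick Juno (covers 7 new) → pick Iris (covers 3 new) → pick Atlas (covers 1 new). Total picks: 3.

3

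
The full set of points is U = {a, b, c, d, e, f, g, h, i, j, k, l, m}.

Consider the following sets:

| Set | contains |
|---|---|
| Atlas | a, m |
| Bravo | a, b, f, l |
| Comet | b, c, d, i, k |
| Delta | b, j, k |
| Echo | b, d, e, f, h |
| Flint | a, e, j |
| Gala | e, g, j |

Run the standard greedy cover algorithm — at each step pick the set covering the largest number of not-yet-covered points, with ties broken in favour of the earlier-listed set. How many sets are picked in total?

Greedy: pick Comet (covers 5 new) → pick Bravo (covers 3 new) → pick Gala (covers 3 new) → pick Atlas (covers 1 new) → pick Echo (covers 1 new). Total picks: 5.

5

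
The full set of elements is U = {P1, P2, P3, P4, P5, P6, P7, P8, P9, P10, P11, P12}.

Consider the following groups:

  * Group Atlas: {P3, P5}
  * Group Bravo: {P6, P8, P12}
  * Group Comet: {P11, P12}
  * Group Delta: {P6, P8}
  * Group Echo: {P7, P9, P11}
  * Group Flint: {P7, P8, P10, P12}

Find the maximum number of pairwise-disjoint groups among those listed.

3

Atlas, Comet, Delta are pairwise disjoint (Atlas={P3,P5}; Comet={P11,P12}; Delta={P6,P8}).
Every remaining group overlaps one of these, and no 4 of the listed groups are pairwise disjoint, so 3 is the maximum.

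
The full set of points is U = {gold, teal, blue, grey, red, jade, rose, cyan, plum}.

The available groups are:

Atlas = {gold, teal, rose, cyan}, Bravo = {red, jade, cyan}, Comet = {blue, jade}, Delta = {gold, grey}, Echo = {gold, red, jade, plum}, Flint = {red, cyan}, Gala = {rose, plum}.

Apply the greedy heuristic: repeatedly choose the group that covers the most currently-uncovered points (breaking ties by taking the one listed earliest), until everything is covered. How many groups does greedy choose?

4

Greedy: pick Atlas (covers 4 new) → pick Echo (covers 3 new) → pick Comet (covers 1 new) → pick Delta (covers 1 new). Total picks: 4.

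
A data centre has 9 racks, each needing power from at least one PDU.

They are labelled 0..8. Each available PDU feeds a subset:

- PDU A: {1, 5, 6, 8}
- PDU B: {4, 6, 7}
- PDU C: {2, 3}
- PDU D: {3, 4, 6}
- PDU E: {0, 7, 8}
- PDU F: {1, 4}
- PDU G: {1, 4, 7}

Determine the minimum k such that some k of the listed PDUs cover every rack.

4

Take {A, B, C, E}. Their union is {0, 1, 2, 3, 4, 5, 6, 7, 8}, which is all 9 racks.
Only A contains 5, so A is forced; the remaining 5 racks need at least 3 more PDUs (each remaining PDU adds at most 2) — so at least 4 PDUs are needed, and 4 is optimal.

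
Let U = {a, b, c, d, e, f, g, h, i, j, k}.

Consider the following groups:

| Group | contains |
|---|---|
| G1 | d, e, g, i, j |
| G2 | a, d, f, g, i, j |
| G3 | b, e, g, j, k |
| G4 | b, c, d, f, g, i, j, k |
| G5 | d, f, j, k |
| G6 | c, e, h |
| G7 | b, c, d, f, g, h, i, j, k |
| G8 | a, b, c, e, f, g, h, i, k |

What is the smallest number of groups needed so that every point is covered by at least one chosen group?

Take {G2, G8}. Their union is {a, b, c, d, e, f, g, h, i, j, k}, which is all 11 points.
No single group has all 11 points (the largest, G7, has 9), so 2 is optimal.

2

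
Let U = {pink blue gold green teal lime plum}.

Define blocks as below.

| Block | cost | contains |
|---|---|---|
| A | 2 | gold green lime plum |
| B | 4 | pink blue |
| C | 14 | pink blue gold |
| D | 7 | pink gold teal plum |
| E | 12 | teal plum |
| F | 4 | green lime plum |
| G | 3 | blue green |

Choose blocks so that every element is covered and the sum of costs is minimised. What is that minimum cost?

A, D, G together cover every element (A ∪ D ∪ G = {pink, blue, gold, green, teal, lime, plum}); total cost 2 + 7 + 3 = 12.
The greedy pick A, B, D costs 13; no covering selection beats 12.

12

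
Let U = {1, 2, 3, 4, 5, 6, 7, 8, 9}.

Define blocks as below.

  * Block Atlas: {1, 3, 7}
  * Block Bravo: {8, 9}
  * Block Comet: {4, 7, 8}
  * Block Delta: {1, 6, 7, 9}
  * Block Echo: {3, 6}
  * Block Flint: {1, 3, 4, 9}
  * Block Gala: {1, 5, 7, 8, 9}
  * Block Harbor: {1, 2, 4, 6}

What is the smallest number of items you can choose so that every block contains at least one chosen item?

The 3 items {1, 6, 8} hit every block.
No choice of 2 items meets every block, so 3 is the minimum.

3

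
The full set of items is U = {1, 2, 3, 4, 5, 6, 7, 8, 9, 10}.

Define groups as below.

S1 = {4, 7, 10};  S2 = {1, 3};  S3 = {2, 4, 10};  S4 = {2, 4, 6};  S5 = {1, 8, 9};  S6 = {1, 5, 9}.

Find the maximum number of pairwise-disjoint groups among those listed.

S3, S6 are pairwise disjoint (S3={2,4,10}; S6={1,5,9}).
Every remaining group overlaps one of these, and no 3 of the listed groups are pairwise disjoint, so 2 is the maximum.

2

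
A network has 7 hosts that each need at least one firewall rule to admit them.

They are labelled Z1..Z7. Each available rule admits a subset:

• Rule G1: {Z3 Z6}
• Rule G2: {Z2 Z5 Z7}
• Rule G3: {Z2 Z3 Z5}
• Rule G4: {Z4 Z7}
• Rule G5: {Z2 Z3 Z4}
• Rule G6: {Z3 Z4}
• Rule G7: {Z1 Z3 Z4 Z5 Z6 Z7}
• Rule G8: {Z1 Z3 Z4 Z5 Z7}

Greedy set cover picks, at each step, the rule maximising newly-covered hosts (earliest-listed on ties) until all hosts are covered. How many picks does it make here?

2

Greedy: pick G7 (covers 6 new) → pick G2 (covers 1 new). Total picks: 2.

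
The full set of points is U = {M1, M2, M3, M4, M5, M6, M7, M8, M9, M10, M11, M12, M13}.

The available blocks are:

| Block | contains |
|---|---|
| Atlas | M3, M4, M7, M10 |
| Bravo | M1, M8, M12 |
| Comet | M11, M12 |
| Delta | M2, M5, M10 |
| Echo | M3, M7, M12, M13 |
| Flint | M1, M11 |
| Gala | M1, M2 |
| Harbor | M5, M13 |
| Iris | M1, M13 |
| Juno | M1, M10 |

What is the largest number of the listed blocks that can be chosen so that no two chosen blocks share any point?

4

Atlas, Comet, Gala, Harbor are pairwise disjoint (Atlas={M3,M4,M7,M10}; Comet={M11,M12}; Gala={M1,M2}; Harbor={M5,M13}).
Every remaining block overlaps one of these, and no 5 of the listed blocks are pairwise disjoint, so 4 is the maximum.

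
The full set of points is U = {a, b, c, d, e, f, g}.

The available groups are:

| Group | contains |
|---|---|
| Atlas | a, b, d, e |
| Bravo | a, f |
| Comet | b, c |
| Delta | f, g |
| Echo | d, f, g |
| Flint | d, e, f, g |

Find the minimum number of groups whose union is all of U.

Take {Atlas, Comet, Delta}. Their union is {a, b, c, d, e, f, g}, which is all 7 points.
Only Comet contains c, so Comet is forced; the remaining 5 points need at least 2 more groups (each remaining group adds at most 4) — so at least 3 groups are needed, and 3 is optimal.

3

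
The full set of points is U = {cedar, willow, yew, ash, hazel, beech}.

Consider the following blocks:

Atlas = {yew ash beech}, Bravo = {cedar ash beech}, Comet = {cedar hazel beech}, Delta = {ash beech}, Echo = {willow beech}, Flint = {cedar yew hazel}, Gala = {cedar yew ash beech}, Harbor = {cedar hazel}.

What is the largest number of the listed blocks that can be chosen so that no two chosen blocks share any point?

Atlas, Harbor are pairwise disjoint (Atlas={yew,ash,beech}; Harbor={cedar,hazel}).
Every remaining block overlaps one of these, and no 3 of the listed blocks are pairwise disjoint, so 2 is the maximum.

2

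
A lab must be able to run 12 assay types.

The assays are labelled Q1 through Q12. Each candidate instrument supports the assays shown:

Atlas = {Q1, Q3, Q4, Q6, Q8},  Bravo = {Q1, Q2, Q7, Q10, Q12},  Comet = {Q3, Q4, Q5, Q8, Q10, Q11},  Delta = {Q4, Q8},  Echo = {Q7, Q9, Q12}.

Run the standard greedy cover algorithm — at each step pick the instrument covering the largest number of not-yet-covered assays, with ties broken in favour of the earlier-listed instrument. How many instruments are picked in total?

Greedy: pick Comet (covers 6 new) → pick Bravo (covers 4 new) → pick Atlas (covers 1 new) → pick Echo (covers 1 new). Total picks: 4.

4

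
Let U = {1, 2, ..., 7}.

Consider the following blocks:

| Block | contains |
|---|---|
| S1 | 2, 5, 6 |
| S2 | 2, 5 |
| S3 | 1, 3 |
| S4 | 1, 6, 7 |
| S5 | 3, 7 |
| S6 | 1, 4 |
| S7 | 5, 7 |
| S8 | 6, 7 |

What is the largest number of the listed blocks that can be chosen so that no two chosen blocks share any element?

S2, S5, S6 are pairwise disjoint (S2={2,5}; S5={3,7}; S6={1,4}).
Every remaining block overlaps one of these, and no 4 of the listed blocks are pairwise disjoint, so 3 is the maximum.

3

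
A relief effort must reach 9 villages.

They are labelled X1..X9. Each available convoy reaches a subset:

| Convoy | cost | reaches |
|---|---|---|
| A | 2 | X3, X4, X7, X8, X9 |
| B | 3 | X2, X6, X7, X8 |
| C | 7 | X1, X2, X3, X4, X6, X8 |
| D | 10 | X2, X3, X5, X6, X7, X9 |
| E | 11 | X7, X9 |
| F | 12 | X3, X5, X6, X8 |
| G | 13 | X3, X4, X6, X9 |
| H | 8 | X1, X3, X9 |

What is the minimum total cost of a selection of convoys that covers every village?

C, D together cover every village (C ∪ D = {X1, X2, X3, X4, X5, X6, X7, X8, X9}); total cost 7 + 10 = 17.
The greedy pick A, B, C, D costs 22; no covering selection beats 17.

17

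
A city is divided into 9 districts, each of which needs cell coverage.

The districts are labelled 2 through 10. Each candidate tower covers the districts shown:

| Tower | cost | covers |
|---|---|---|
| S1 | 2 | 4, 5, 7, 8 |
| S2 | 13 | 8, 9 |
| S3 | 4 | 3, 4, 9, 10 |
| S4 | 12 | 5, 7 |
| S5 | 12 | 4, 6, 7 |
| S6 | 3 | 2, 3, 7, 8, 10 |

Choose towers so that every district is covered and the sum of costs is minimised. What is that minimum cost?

S1, S3, S5, S6 together cover every district (S1 ∪ S3 ∪ S5 ∪ S6 = {2, 3, 4, 5, 6, 7, 8, 9, 10}); total cost 2 + 4 + 12 + 3 = 21.
No covering selection has total cost below 21.

21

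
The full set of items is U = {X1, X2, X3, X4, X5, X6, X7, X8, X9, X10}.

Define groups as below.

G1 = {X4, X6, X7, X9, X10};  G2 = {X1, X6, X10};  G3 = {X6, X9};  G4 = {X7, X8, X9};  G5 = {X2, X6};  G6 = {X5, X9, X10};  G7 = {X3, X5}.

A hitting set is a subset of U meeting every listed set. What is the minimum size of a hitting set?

The 3 items {X5, X6, X9} hit every group.
The groups G2, G4, G7 are pairwise disjoint, so any hitting set needs a separate item for each — at least 3. Hence 3 is optimal.

3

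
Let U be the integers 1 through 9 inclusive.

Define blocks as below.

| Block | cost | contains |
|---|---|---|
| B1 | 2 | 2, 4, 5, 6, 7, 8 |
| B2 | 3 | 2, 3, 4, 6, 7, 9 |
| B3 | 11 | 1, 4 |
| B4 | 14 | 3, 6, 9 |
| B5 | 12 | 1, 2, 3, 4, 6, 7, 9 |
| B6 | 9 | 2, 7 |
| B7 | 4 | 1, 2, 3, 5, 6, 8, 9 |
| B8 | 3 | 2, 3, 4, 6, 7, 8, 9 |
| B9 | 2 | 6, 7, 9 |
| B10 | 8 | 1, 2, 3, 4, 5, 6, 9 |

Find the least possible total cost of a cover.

6

B1, B7 together cover every point (B1 ∪ B7 = {1, 2, 3, 4, 5, 6, 7, 8, 9}); total cost 2 + 4 = 6.
No covering selection has total cost below 6.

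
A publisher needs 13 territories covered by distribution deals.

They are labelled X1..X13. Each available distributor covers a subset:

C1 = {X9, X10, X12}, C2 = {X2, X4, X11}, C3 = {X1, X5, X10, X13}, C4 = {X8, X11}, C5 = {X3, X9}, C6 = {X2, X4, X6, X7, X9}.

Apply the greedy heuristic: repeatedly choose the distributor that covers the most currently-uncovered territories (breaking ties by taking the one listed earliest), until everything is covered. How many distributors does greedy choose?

Greedy: pick C6 (covers 5 new) → pick C3 (covers 4 new) → pick C4 (covers 2 new) → pick C1 (covers 1 new) → pick C5 (covers 1 new). Total picks: 5.

5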